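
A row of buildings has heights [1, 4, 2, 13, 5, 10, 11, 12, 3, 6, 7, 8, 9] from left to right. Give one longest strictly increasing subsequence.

Patience tails give the LIS length; then backtrack through the dp parents:
1 → extends → [1]
4 → extends → [1, 4]
2 → replaces 4 → [1, 2]
13 → extends → [1, 2, 13]
5 → replaces 13 → [1, 2, 5]
10 → extends → [1, 2, 5, 10]
11 → extends → [1, 2, 5, 10, 11]
12 → extends → [1, 2, 5, 10, 11, 12]
3 → replaces 5 → [1, 2, 3, 10, 11, 12]
6 → replaces 10 → [1, 2, 3, 6, 11, 12]
7 → replaces 11 → [1, 2, 3, 6, 7, 12]
8 → replaces 12 → [1, 2, 3, 6, 7, 8]
9 → extends → [1, 2, 3, 6, 7, 8, 9]
Length 7; one witness is 1, 4, 5, 6, 7, 8, 9.

1, 4, 5, 6, 7, 8, 9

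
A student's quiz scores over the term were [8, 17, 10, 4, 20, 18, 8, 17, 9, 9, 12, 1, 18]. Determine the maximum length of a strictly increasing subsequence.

5

Track the smallest tail for each achievable length (strict):
8 → extends → [8]
17 → extends → [8, 17]
10 → replaces 17 → [8, 10]
4 → replaces 8 → [4, 10]
20 → extends → [4, 10, 20]
18 → replaces 20 → [4, 10, 18]
8 → replaces 10 → [4, 8, 18]
17 → replaces 18 → [4, 8, 17]
9 → replaces 17 → [4, 8, 9]
9 → already a tail → [4, 8, 9]
12 → extends → [4, 8, 9, 12]
1 → replaces 4 → [1, 8, 9, 12]
18 → extends → [1, 8, 9, 12, 18]
Five tails, so the longest strictly increasing subsequence has length 5 (e.g. 4, 8, 9, 12, 18).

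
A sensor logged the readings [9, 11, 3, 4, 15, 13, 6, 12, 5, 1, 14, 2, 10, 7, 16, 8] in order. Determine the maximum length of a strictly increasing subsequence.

Let dp[i] be the length of the longest such subsequence ending at index i:
i:      1  2  3  4  5  6  7  8  9 10 11 12 13 14 15 16
a[i]:   9 11  3  4 15 13  6 12  5  1 14  2 10  7 16  8
dp:     1  2  1  2  3  3  3  4  3  1  5  2  4  4  6  5
Maximum dp value is 6.

6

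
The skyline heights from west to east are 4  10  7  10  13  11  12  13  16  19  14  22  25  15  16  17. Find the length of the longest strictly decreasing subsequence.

2

Negate each value so 'decreasing' becomes 'increasing', then run patience tails on the negated sequence:
-4 → extends → [-4]
-10 → replaces -4 → [-10]
-7 → extends → [-10, -7]
-10 → already a tail → [-10, -7]
-13 → replaces -10 → [-13, -7]
-11 → replaces -7 → [-13, -11]
-12 → replaces -11 → [-13, -12]
-13 → already a tail → [-13, -12]
-16 → replaces -13 → [-16, -12]
-19 → replaces -16 → [-19, -12]
-14 → replaces -12 → [-19, -14]
-22 → replaces -19 → [-22, -14]
-25 → replaces -22 → [-25, -14]
-15 → replaces -14 → [-25, -15]
-16 → replaces -15 → [-25, -16]
-17 → replaces -16 → [-25, -17]
Two tails, so the longest strictly decreasing subsequence of the original has length 2.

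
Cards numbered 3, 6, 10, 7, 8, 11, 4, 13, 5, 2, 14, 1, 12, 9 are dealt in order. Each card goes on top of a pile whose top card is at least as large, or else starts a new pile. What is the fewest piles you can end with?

7

Place each on the leftmost legal pile:
3 → new pile 1 (tops now [3])
6 → new pile 2 (tops now [3, 6])
10 → new pile 3 (tops now [3, 6, 10])
7 → pile 3 (tops now [3, 6, 7])
8 → new pile 4 (tops now [3, 6, 7, 8])
11 → new pile 5 (tops now [3, 6, 7, 8, 11])
4 → pile 2 (tops now [3, 4, 7, 8, 11])
13 → new pile 6 (tops now [3, 4, 7, 8, 11, 13])
5 → pile 3 (tops now [3, 4, 5, 8, 11, 13])
2 → pile 1 (tops now [2, 4, 5, 8, 11, 13])
14 → new pile 7 (tops now [2, 4, 5, 8, 11, 13, 14])
1 → pile 1 (tops now [1, 4, 5, 8, 11, 13, 14])
12 → pile 6 (tops now [1, 4, 5, 8, 11, 12, 14])
9 → pile 5 (tops now [1, 4, 5, 8, 9, 12, 14])
Seven piles.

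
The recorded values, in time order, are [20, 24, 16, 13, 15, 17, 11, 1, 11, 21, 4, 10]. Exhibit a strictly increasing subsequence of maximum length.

Patience tails give the LIS length; then backtrack through the dp parents:
20 → extends → [20]
24 → extends → [20, 24]
16 → replaces 20 → [16, 24]
13 → replaces 16 → [13, 24]
15 → replaces 24 → [13, 15]
17 → extends → [13, 15, 17]
11 → replaces 13 → [11, 15, 17]
1 → replaces 11 → [1, 15, 17]
11 → replaces 15 → [1, 11, 17]
21 → extends → [1, 11, 17, 21]
4 → replaces 11 → [1, 4, 17, 21]
10 → replaces 17 → [1, 4, 10, 21]
Length 4; one witness is 13, 15, 17, 21.

13, 15, 17, 21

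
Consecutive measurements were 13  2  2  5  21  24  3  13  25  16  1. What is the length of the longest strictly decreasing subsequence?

4

Negate each value so 'decreasing' becomes 'increasing', then run patience tails on the negated sequence:
-13 → extends → [-13]
-2 → extends → [-13, -2]
-2 → already a tail → [-13, -2]
-5 → replaces -2 → [-13, -5]
-21 → replaces -13 → [-21, -5]
-24 → replaces -21 → [-24, -5]
-3 → extends → [-24, -5, -3]
-13 → replaces -5 → [-24, -13, -3]
-25 → replaces -24 → [-25, -13, -3]
-16 → replaces -13 → [-25, -16, -3]
-1 → extends → [-25, -16, -3, -1]
Four tails, so the longest strictly decreasing subsequence of the original has length 4.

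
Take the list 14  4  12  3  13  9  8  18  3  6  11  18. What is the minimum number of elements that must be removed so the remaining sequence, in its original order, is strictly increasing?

Fewest deletions = n − (longest strictly increasing subsequence).
Patience tails:
14 → extends → [14]
4 → replaces 14 → [4]
12 → extends → [4, 12]
3 → replaces 4 → [3, 12]
13 → extends → [3, 12, 13]
9 → replaces 12 → [3, 9, 13]
8 → replaces 9 → [3, 8, 13]
18 → extends → [3, 8, 13, 18]
3 → already a tail → [3, 8, 13, 18]
6 → replaces 8 → [3, 6, 13, 18]
11 → replaces 13 → [3, 6, 11, 18]
18 → already a tail → [3, 6, 11, 18]
Longest strictly increasing subsequence has length 4, so deletions = 12 − 4 = 8.

8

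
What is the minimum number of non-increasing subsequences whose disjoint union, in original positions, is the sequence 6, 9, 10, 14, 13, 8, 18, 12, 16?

Place each on the leftmost legal pile:
6 → new pile 1 (tops now [6])
9 → new pile 2 (tops now [6, 9])
10 → new pile 3 (tops now [6, 9, 10])
14 → new pile 4 (tops now [6, 9, 10, 14])
13 → pile 4 (tops now [6, 9, 10, 13])
8 → pile 2 (tops now [6, 8, 10, 13])
18 → new pile 5 (tops now [6, 8, 10, 13, 18])
12 → pile 4 (tops now [6, 8, 10, 12, 18])
16 → pile 5 (tops now [6, 8, 10, 12, 16])
Five piles.

5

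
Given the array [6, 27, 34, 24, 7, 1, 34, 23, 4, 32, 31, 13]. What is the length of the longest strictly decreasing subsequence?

4

Negate each value so 'decreasing' becomes 'increasing', then run patience tails on the negated sequence:
-6 → extends → [-6]
-27 → replaces -6 → [-27]
-34 → replaces -27 → [-34]
-24 → extends → [-34, -24]
-7 → extends → [-34, -24, -7]
-1 → extends → [-34, -24, -7, -1]
-34 → already a tail → [-34, -24, -7, -1]
-23 → replaces -7 → [-34, -24, -23, -1]
-4 → replaces -1 → [-34, -24, -23, -4]
-32 → replaces -24 → [-34, -32, -23, -4]
-31 → replaces -23 → [-34, -32, -31, -4]
-13 → replaces -4 → [-34, -32, -31, -13]
Four tails, so the longest strictly decreasing subsequence of the original has length 4.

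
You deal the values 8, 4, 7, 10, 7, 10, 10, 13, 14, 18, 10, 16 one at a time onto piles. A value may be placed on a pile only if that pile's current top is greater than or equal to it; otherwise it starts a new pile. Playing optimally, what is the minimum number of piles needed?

Place each on the leftmost legal pile:
8 → new pile 1 (tops now [8])
4 → pile 1 (tops now [4])
7 → new pile 2 (tops now [4, 7])
10 → new pile 3 (tops now [4, 7, 10])
7 → pile 2 (tops now [4, 7, 10])
10 → pile 3 (tops now [4, 7, 10])
10 → pile 3 (tops now [4, 7, 10])
13 → new pile 4 (tops now [4, 7, 10, 13])
14 → new pile 5 (tops now [4, 7, 10, 13, 14])
18 → new pile 6 (tops now [4, 7, 10, 13, 14, 18])
10 → pile 3 (tops now [4, 7, 10, 13, 14, 18])
16 → pile 6 (tops now [4, 7, 10, 13, 14, 16])
Six piles.

6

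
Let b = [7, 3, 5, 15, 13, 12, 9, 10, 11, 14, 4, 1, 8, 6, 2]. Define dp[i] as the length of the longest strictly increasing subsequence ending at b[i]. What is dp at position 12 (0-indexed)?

dp[i] = 1 + max{dp[j] : j<i, b[j]<b[i]} (or 1 if no such j):
i:      0  1  2  3  4  5  6  7  8  9 10 11 12 13 14
b[i]:   7  3  5 15 13 12  9 10 11 14  4  1  8  6  2
dp:     1  1  2  3  3  3  3  4  5  6  2  1  3  3  2
At index 12 the value is 3.

3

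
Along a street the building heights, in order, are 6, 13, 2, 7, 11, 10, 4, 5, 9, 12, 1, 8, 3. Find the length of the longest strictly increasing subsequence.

5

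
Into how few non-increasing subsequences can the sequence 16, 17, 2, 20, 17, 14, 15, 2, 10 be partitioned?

The minimum number of non-increasing subsequences covering a sequence equals the length of its longest strictly increasing subsequence.
LIS length is 3 (e.g. 16, 17, 20), so 3 piles are needed.

3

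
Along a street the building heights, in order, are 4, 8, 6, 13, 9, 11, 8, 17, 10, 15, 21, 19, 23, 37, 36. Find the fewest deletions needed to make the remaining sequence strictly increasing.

Fewest deletions = n − (longest strictly increasing subsequence).
Patience tails:
4 → extends → [4]
8 → extends → [4, 8]
6 → replaces 8 → [4, 6]
13 → extends → [4, 6, 13]
9 → replaces 13 → [4, 6, 9]
11 → extends → [4, 6, 9, 11]
8 → replaces 9 → [4, 6, 8, 11]
17 → extends → [4, 6, 8, 11, 17]
10 → replaces 11 → [4, 6, 8, 10, 17]
15 → replaces 17 → [4, 6, 8, 10, 15]
21 → extends → [4, 6, 8, 10, 15, 21]
19 → replaces 21 → [4, 6, 8, 10, 15, 19]
23 → extends → [4, 6, 8, 10, 15, 19, 23]
37 → extends → [4, 6, 8, 10, 15, 19, 23, 37]
36 → replaces 37 → [4, 6, 8, 10, 15, 19, 23, 36]
Longest strictly increasing subsequence has length 8, so deletions = 15 − 8 = 7.

7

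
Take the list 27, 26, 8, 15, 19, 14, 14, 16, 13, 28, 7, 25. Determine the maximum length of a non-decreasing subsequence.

5

Track the smallest tail for each achievable length (allowing ties):
27 → extends → [27]
26 → replaces 27 → [26]
8 → replaces 26 → [8]
15 → extends → [8, 15]
19 → extends → [8, 15, 19]
14 → replaces 15 → [8, 14, 19]
14 → replaces 19 → [8, 14, 14]
16 → extends → [8, 14, 14, 16]
13 → replaces 14 → [8, 13, 14, 16]
28 → extends → [8, 13, 14, 16, 28]
7 → replaces 8 → [7, 13, 14, 16, 28]
25 → replaces 28 → [7, 13, 14, 16, 25]
Five tails, so the longest non-decreasing subsequence has length 5 (e.g. 8, 14, 14, 16, 28).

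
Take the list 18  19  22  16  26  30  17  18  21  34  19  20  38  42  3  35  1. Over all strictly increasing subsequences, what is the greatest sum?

229

Let S[i] be the best sum of a strictly increasing subsequence ending at i:
i:       1   2   3   4   5   6   7   8   9  10  11  12  13  14  15  16  17
a[i]:   18  19  22  16  26  30  17  18  21  34  19  20  38  42   3  35   1
S:      18  37  59  16  85 115  33  51  72 149  70  90 187 229   3 184   1
Maximum is 229 (e.g. 18 + 19 + 22 + 26 + 30 + 34 + 38 + 42).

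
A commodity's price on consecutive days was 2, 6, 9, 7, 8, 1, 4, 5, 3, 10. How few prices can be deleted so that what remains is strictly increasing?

5

Fewest deletions = n − (longest strictly increasing subsequence).
Patience tails:
2 → extends → [2]
6 → extends → [2, 6]
9 → extends → [2, 6, 9]
7 → replaces 9 → [2, 6, 7]
8 → extends → [2, 6, 7, 8]
1 → replaces 2 → [1, 6, 7, 8]
4 → replaces 6 → [1, 4, 7, 8]
5 → replaces 7 → [1, 4, 5, 8]
3 → replaces 4 → [1, 3, 5, 8]
10 → extends → [1, 3, 5, 8, 10]
Longest strictly increasing subsequence has length 5, so deletions = 10 − 5 = 5.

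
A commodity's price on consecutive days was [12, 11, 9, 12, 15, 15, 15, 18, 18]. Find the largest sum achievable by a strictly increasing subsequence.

Let S[i] be the best sum of a strictly increasing subsequence ending at i:
i:      1  2  3  4  5  6  7  8  9
a[i]:  12 11  9 12 15 15 15 18 18
S:     12 11  9 23 38 38 38 56 56
Maximum is 56 (e.g. 11 + 12 + 15 + 18).

56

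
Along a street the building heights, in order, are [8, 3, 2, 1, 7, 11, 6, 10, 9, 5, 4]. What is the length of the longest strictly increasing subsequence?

Track the smallest tail for each achievable length (strict):
8 → extends → [8]
3 → replaces 8 → [3]
2 → replaces 3 → [2]
1 → replaces 2 → [1]
7 → extends → [1, 7]
11 → extends → [1, 7, 11]
6 → replaces 7 → [1, 6, 11]
10 → replaces 11 → [1, 6, 10]
9 → replaces 10 → [1, 6, 9]
5 → replaces 6 → [1, 5, 9]
4 → replaces 5 → [1, 4, 9]
Three tails, so the longest strictly increasing subsequence has length 3 (e.g. 3, 7, 11).

3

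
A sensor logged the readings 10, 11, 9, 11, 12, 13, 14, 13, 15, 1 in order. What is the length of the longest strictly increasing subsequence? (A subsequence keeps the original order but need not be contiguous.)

Track the smallest tail for each achievable length (strict):
10 → extends → [10]
11 → extends → [10, 11]
9 → replaces 10 → [9, 11]
11 → already a tail → [9, 11]
12 → extends → [9, 11, 12]
13 → extends → [9, 11, 12, 13]
14 → extends → [9, 11, 12, 13, 14]
13 → already a tail → [9, 11, 12, 13, 14]
15 → extends → [9, 11, 12, 13, 14, 15]
1 → replaces 9 → [1, 11, 12, 13, 14, 15]
Six tails, so the longest strictly increasing subsequence has length 6 (e.g. 10, 11, 12, 13, 14, 15).

6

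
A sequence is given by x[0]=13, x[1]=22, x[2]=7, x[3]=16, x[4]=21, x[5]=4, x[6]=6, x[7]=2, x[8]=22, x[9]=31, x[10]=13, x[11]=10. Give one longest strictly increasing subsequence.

Patience tails give the LIS length; then backtrack through the dp parents:
13 → extends → [13]
22 → extends → [13, 22]
7 → replaces 13 → [7, 22]
16 → replaces 22 → [7, 16]
21 → extends → [7, 16, 21]
4 → replaces 7 → [4, 16, 21]
6 → replaces 16 → [4, 6, 21]
2 → replaces 4 → [2, 6, 21]
22 → extends → [2, 6, 21, 22]
31 → extends → [2, 6, 21, 22, 31]
13 → replaces 21 → [2, 6, 13, 22, 31]
10 → replaces 13 → [2, 6, 10, 22, 31]
Length 5; one witness is 13, 16, 21, 22, 31.

13, 16, 21, 22, 31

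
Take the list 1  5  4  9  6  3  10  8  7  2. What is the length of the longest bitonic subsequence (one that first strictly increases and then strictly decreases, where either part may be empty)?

inc[i] = longest strictly increasing subsequence ending at i; dec[i] = longest strictly decreasing subsequence starting at i:
i:      1  2  3  4  5  6  7  8  9 10
a[i]:   1  5  4  9  6  3 10  8  7  2
inc:    1  2  2  3  3  2  4  4  4  2
dec:    1  4  3  4  3  2  4  3  2  1
Best peak at i=7 (value 10): inc=4, dec=4, length 4+4−1 = 7.

7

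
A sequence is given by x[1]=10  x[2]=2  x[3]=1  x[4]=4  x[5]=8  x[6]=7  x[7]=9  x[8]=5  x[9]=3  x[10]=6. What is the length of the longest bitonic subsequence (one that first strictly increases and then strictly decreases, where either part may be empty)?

inc[i] = longest strictly increasing subsequence ending at i; dec[i] = longest strictly decreasing subsequence starting at i:
i:      1  2  3  4  5  6  7  8  9 10
x[i]:  10  2  1  4  8  7  9  5  3  6
inc:    1  1  1  2  3  3  4  3  2  4
dec:    5  2  1  2  4  3  3  2  1  1
Best peak at i=5 (value 8): inc=3, dec=4, length 3+4−1 = 6.

6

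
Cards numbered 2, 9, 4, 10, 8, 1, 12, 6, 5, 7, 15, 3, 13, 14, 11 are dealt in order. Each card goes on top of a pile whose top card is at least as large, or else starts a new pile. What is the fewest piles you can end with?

6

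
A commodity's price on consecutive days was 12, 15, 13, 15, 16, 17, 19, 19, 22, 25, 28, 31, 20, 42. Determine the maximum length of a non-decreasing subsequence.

12

Track the smallest tail for each achievable length (allowing ties):
12 → extends → [12]
15 → extends → [12, 15]
13 → replaces 15 → [12, 13]
15 → extends → [12, 13, 15]
16 → extends → [12, 13, 15, 16]
17 → extends → [12, 13, 15, 16, 17]
19 → extends → [12, 13, 15, 16, 17, 19]
19 → extends → [12, 13, 15, 16, 17, 19, 19]
22 → extends → [12, 13, 15, 16, 17, 19, 19, 22]
25 → extends → [12, 13, 15, 16, 17, 19, 19, 22, 25]
28 → extends → [12, 13, 15, 16, 17, 19, 19, 22, 25, 28]
31 → extends → [12, 13, 15, 16, 17, 19, 19, 22, 25, 28, 31]
20 → replaces 22 → [12, 13, 15, 16, 17, 19, 19, 20, 25, 28, 31]
42 → extends → [12, 13, 15, 16, 17, 19, 19, 20, 25, 28, 31, 42]
Twelve tails, so the longest non-decreasing subsequence has length 12 (e.g. 12, 15, 15, 16, 17, 19, 19, 22, 25, 28, 31, 42).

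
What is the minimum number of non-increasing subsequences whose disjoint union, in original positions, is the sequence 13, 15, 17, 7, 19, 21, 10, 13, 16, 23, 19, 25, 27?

The minimum number of non-increasing subsequences covering a sequence equals the length of its longest strictly increasing subsequence.
LIS length is 8 (e.g. 13, 15, 17, 19, 21, 23, 25, 27), so 8 piles are needed.

8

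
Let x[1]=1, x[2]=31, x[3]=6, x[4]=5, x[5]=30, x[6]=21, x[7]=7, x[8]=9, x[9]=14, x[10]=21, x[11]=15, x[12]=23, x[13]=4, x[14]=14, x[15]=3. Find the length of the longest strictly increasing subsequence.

7

Let dp[i] be the length of the longest such subsequence ending at index i:
i:      1  2  3  4  5  6  7  8  9 10 11 12 13 14 15
x[i]:   1 31  6  5 30 21  7  9 14 21 15 23  4 14  3
dp:     1  2  2  2  3  3  3  4  5  6  6  7  2  5  2
Maximum dp value is 7.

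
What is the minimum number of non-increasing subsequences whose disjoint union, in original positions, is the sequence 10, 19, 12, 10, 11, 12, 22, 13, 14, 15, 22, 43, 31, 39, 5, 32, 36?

10

The minimum number of non-increasing subsequences covering a sequence equals the length of its longest strictly increasing subsequence.
LIS length is 10 (e.g. 10, 11, 12, 13, 14, 15, 22, 31, 32, 36), so 10 piles are needed.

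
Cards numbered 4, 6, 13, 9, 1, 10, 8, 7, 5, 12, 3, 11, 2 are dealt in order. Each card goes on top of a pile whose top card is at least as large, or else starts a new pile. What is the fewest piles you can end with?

The minimum number of non-increasing subsequences covering a sequence equals the length of its longest strictly increasing subsequence.
LIS length is 5 (e.g. 4, 6, 9, 10, 12), so 5 piles are needed.

5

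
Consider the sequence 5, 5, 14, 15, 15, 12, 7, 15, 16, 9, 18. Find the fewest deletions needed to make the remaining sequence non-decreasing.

3

Fewest deletions = n − (longest non-decreasing subsequence).
i:      1  2  3  4  5  6  7  8  9 10 11
a[i]:   5  5 14 15 15 12  7 15 16  9 18
dp:     1  2  3  4  5  3  3  6  7  4  8
max dp = 8, so deletions = 11 − 8 = 3.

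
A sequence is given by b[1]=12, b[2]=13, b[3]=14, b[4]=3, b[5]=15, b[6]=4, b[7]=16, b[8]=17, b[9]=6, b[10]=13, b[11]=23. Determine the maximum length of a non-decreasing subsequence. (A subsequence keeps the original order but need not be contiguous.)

7

Track the smallest tail for each achievable length (allowing ties):
12 → extends → [12]
13 → extends → [12, 13]
14 → extends → [12, 13, 14]
3 → replaces 12 → [3, 13, 14]
15 → extends → [3, 13, 14, 15]
4 → replaces 13 → [3, 4, 14, 15]
16 → extends → [3, 4, 14, 15, 16]
17 → extends → [3, 4, 14, 15, 16, 17]
6 → replaces 14 → [3, 4, 6, 15, 16, 17]
13 → replaces 15 → [3, 4, 6, 13, 16, 17]
23 → extends → [3, 4, 6, 13, 16, 17, 23]
Seven tails, so the longest non-decreasing subsequence has length 7 (e.g. 12, 13, 14, 15, 16, 17, 23).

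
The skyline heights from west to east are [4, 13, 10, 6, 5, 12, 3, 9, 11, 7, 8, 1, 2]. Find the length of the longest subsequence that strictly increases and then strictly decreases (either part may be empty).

7

inc[i] = longest strictly increasing subsequence ending at i; dec[i] = longest strictly decreasing subsequence starting at i:
i:      1  2  3  4  5  6  7  8  9 10 11 12 13
a[i]:   4 13 10  6  5 12  3  9 11  7  8  1  2
inc:    1  2  2  2  2  3  1  3  4  3  4  1  2
dec:    3  6  5  4  3  4  2  3  3  2  2  1  1
Best peak at i=2 (value 13): inc=2, dec=6, length 2+6−1 = 7.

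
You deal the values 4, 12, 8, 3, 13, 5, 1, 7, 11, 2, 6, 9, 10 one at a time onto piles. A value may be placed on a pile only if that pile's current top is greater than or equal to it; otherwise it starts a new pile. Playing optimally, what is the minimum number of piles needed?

5

Place each on the leftmost legal pile:
4 → new pile 1 (tops now [4])
12 → new pile 2 (tops now [4, 12])
8 → pile 2 (tops now [4, 8])
3 → pile 1 (tops now [3, 8])
13 → new pile 3 (tops now [3, 8, 13])
5 → pile 2 (tops now [3, 5, 13])
1 → pile 1 (tops now [1, 5, 13])
7 → pile 3 (tops now [1, 5, 7])
11 → new pile 4 (tops now [1, 5, 7, 11])
2 → pile 2 (tops now [1, 2, 7, 11])
6 → pile 3 (tops now [1, 2, 6, 11])
9 → pile 4 (tops now [1, 2, 6, 9])
10 → new pile 5 (tops now [1, 2, 6, 9, 10])
Five piles.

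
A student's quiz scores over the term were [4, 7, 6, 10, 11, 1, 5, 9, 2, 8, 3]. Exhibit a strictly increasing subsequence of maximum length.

Patience tails give the LIS length; then backtrack through the dp parents:
4 → extends → [4]
7 → extends → [4, 7]
6 → replaces 7 → [4, 6]
10 → extends → [4, 6, 10]
11 → extends → [4, 6, 10, 11]
1 → replaces 4 → [1, 6, 10, 11]
5 → replaces 6 → [1, 5, 10, 11]
9 → replaces 10 → [1, 5, 9, 11]
2 → replaces 5 → [1, 2, 9, 11]
8 → replaces 9 → [1, 2, 8, 11]
3 → replaces 8 → [1, 2, 3, 11]
Length 4; one witness is 4, 7, 10, 11.

4, 7, 10, 11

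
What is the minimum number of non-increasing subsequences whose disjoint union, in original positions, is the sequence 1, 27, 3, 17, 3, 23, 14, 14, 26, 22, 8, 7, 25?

The minimum number of non-increasing subsequences covering a sequence equals the length of its longest strictly increasing subsequence.
LIS length is 5 (e.g. 1, 3, 17, 23, 26), so 5 piles are needed.

5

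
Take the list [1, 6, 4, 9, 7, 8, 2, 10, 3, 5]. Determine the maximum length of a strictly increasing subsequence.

5

Track the smallest tail for each achievable length (strict):
1 → extends → [1]
6 → extends → [1, 6]
4 → replaces 6 → [1, 4]
9 → extends → [1, 4, 9]
7 → replaces 9 → [1, 4, 7]
8 → extends → [1, 4, 7, 8]
2 → replaces 4 → [1, 2, 7, 8]
10 → extends → [1, 2, 7, 8, 10]
3 → replaces 7 → [1, 2, 3, 8, 10]
5 → replaces 8 → [1, 2, 3, 5, 10]
Five tails, so the longest strictly increasing subsequence has length 5 (e.g. 1, 6, 7, 8, 10).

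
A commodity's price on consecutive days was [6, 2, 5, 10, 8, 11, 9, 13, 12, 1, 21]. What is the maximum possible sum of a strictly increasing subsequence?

62

Let S[i] be the best sum of a strictly increasing subsequence ending at i:
i:      1  2  3  4  5  6  7  8  9 10 11
a[i]:   6  2  5 10  8 11  9 13 12  1 21
S:      6  2  7 17 15 28 24 41 40  1 62
Maximum is 62 (e.g. 2 + 5 + 10 + 11 + 13 + 21).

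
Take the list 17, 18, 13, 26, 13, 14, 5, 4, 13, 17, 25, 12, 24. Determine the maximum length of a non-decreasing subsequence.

Track the smallest tail for each achievable length (allowing ties):
17 → extends → [17]
18 → extends → [17, 18]
13 → replaces 17 → [13, 18]
26 → extends → [13, 18, 26]
13 → replaces 18 → [13, 13, 26]
14 → replaces 26 → [13, 13, 14]
5 → replaces 13 → [5, 13, 14]
4 → replaces 5 → [4, 13, 14]
13 → replaces 14 → [4, 13, 13]
17 → extends → [4, 13, 13, 17]
25 → extends → [4, 13, 13, 17, 25]
12 → replaces 13 → [4, 12, 13, 17, 25]
24 → replaces 25 → [4, 12, 13, 17, 24]
Five tails, so the longest non-decreasing subsequence has length 5 (e.g. 13, 13, 14, 17, 25).

5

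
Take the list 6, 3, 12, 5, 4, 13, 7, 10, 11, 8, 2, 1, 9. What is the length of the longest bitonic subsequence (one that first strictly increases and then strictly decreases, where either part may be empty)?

8

inc[i] = longest strictly increasing subsequence ending at i; dec[i] = longest strictly decreasing subsequence starting at i:
i:      1  2  3  4  5  6  7  8  9 10 11 12 13
a[i]:   6  3 12  5  4 13  7 10 11  8  2  1  9
inc:    1  1  2  2  2  3  3  4  5  4  1  1  5
dec:    5  3  5  4  3  5  3  4  4  3  2  1  1
Best peak at i=9 (value 11): inc=5, dec=4, length 5+4−1 = 8.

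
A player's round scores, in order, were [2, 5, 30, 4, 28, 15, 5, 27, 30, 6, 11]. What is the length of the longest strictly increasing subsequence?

Let dp[i] be the length of the longest such subsequence ending at index i:
i:      1  2  3  4  5  6  7  8  9 10 11
a[i]:   2  5 30  4 28 15  5 27 30  6 11
dp:     1  2  3  2  3  3  3  4  5  4  5
Maximum dp value is 5.

5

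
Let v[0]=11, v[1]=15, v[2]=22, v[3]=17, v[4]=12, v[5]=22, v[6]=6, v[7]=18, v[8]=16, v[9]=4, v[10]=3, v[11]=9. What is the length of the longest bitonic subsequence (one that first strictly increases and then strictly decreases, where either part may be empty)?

inc[i] = longest strictly increasing subsequence ending at i; dec[i] = longest strictly decreasing subsequence starting at i:
i:      0  1  2  3  4  5  6  7  8  9 10 11
v[i]:  11 15 22 17 12 22  6 18 16  4  3  9
inc:    1  2  3  3  2  4  1  4  3  1  1  2
dec:    4  5  6  5  4  5  3  4  3  2  1  1
Best peak at i=2 (value 22): inc=3, dec=6, length 3+6−1 = 8.

8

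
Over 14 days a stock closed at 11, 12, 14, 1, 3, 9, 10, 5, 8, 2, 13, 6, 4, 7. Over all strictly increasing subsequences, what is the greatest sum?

Let S[i] be the best sum of a strictly increasing subsequence ending at i:
i:      1  2  3  4  5  6  7  8  9 10 11 12 13 14
a[i]:  11 12 14  1  3  9 10  5  8  2 13  6  4  7
S:     11 23 37  1  4 13 23  9 17  3 36 15  8 22
Maximum is 37 (e.g. 11 + 12 + 14).

37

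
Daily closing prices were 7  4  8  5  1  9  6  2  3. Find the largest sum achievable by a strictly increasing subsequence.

24

Let S[i] be the best sum of a strictly increasing subsequence ending at i:
i:      1  2  3  4  5  6  7  8  9
a[i]:   7  4  8  5  1  9  6  2  3
S:      7  4 15  9  1 24 15  3  6
Maximum is 24 (e.g. 7 + 8 + 9).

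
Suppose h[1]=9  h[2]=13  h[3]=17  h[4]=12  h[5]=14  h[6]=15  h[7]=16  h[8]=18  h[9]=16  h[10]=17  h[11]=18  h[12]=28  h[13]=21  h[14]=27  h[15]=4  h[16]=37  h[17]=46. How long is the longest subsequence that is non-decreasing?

Track the smallest tail for each achievable length (allowing ties):
9 → extends → [9]
13 → extends → [9, 13]
17 → extends → [9, 13, 17]
12 → replaces 13 → [9, 12, 17]
14 → replaces 17 → [9, 12, 14]
15 → extends → [9, 12, 14, 15]
16 → extends → [9, 12, 14, 15, 16]
18 → extends → [9, 12, 14, 15, 16, 18]
16 → replaces 18 → [9, 12, 14, 15, 16, 16]
17 → extends → [9, 12, 14, 15, 16, 16, 17]
18 → extends → [9, 12, 14, 15, 16, 16, 17, 18]
28 → extends → [9, 12, 14, 15, 16, 16, 17, 18, 28]
21 → replaces 28 → [9, 12, 14, 15, 16, 16, 17, 18, 21]
27 → extends → [9, 12, 14, 15, 16, 16, 17, 18, 21, 27]
4 → replaces 9 → [4, 12, 14, 15, 16, 16, 17, 18, 21, 27]
37 → extends → [4, 12, 14, 15, 16, 16, 17, 18, 21, 27, 37]
46 → extends → [4, 12, 14, 15, 16, 16, 17, 18, 21, 27, 37, 46]
Twelve tails, so the longest non-decreasing subsequence has length 12 (e.g. 9, 13, 14, 15, 16, 16, 17, 18, 21, 27, 37, 46).

12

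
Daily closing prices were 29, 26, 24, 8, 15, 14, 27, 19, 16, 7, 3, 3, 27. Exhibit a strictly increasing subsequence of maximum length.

Patience tails give the LIS length; then backtrack through the dp parents:
29 → extends → [29]
26 → replaces 29 → [26]
24 → replaces 26 → [24]
8 → replaces 24 → [8]
15 → extends → [8, 15]
14 → replaces 15 → [8, 14]
27 → extends → [8, 14, 27]
19 → replaces 27 → [8, 14, 19]
16 → replaces 19 → [8, 14, 16]
7 → replaces 8 → [7, 14, 16]
3 → replaces 7 → [3, 14, 16]
3 → already a tail → [3, 14, 16]
27 → extends → [3, 14, 16, 27]
Length 4; one witness is 8, 15, 19, 27.

8, 15, 19, 27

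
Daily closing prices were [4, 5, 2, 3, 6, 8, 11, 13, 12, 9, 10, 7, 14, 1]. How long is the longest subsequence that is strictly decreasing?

5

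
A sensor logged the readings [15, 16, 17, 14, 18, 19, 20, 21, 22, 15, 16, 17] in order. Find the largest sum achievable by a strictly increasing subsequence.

148

Let S[i] be the best sum of a strictly increasing subsequence ending at i:
i:       1   2   3   4   5   6   7   8   9  10  11  12
a[i]:   15  16  17  14  18  19  20  21  22  15  16  17
S:      15  31  48  14  66  85 105 126 148  29  45  62
Maximum is 148 (e.g. 15 + 16 + 17 + 18 + 19 + 20 + 21 + 22).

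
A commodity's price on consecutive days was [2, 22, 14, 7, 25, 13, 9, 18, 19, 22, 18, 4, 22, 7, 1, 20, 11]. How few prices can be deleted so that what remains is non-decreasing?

Fewest deletions = n − (longest non-decreasing subsequence).
Patience tails:
2 → extends → [2]
22 → extends → [2, 22]
14 → replaces 22 → [2, 14]
7 → replaces 14 → [2, 7]
25 → extends → [2, 7, 25]
13 → replaces 25 → [2, 7, 13]
9 → replaces 13 → [2, 7, 9]
18 → extends → [2, 7, 9, 18]
19 → extends → [2, 7, 9, 18, 19]
22 → extends → [2, 7, 9, 18, 19, 22]
18 → replaces 19 → [2, 7, 9, 18, 18, 22]
4 → replaces 7 → [2, 4, 9, 18, 18, 22]
22 → extends → [2, 4, 9, 18, 18, 22, 22]
7 → replaces 9 → [2, 4, 7, 18, 18, 22, 22]
1 → replaces 2 → [1, 4, 7, 18, 18, 22, 22]
20 → replaces 22 → [1, 4, 7, 18, 18, 20, 22]
11 → replaces 18 → [1, 4, 7, 11, 18, 20, 22]
Longest non-decreasing subsequence has length 7, so deletions = 17 − 7 = 10.

10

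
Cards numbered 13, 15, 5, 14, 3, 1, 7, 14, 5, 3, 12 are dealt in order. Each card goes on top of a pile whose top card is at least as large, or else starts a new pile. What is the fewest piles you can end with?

Place each on the leftmost legal pile:
13 → new pile 1 (tops now [13])
15 → new pile 2 (tops now [13, 15])
5 → pile 1 (tops now [5, 15])
14 → pile 2 (tops now [5, 14])
3 → pile 1 (tops now [3, 14])
1 → pile 1 (tops now [1, 14])
7 → pile 2 (tops now [1, 7])
14 → new pile 3 (tops now [1, 7, 14])
5 → pile 2 (tops now [1, 5, 14])
3 → pile 2 (tops now [1, 3, 14])
12 → pile 3 (tops now [1, 3, 12])
Three piles.

3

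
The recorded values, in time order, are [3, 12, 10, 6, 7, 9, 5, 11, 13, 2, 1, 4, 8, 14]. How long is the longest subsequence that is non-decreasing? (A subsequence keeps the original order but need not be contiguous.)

Let dp[i] be the length of the longest such subsequence ending at index i:
i:      1  2  3  4  5  6  7  8  9 10 11 12 13 14
a[i]:   3 12 10  6  7  9  5 11 13  2  1  4  8 14
dp:     1  2  2  2  3  4  2  5  6  1  1  2  4  7
Maximum dp value is 7.

7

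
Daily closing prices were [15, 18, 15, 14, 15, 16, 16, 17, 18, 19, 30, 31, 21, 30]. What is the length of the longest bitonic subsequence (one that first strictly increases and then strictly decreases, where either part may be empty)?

inc[i] = longest strictly increasing subsequence ending at i; dec[i] = longest strictly decreasing subsequence starting at i:
i:      1  2  3  4  5  6  7  8  9 10 11 12 13 14
a[i]:  15 18 15 14 15 16 16 17 18 19 30 31 21 30
inc:    1  2  1  1  2  3  3  4  5  6  7  8  7  8
dec:    2  3  2  1  1  1  1  1  1  1  2  2  1  1
Best peak at i=12 (value 31): inc=8, dec=2, length 8+2−1 = 9.

9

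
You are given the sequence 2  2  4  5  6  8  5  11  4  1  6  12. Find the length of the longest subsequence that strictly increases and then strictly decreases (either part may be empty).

inc[i] = longest strictly increasing subsequence ending at i; dec[i] = longest strictly decreasing subsequence starting at i:
i:      1  2  3  4  5  6  7  8  9 10 11 12
a[i]:   2  2  4  5  6  8  5 11  4  1  6 12
inc:    1  1  2  3  4  5  3  6  2  1  4  7
dec:    2  2  2  3  4  4  3  3  2  1  1  1
Best peak at i=6 (value 8): inc=5, dec=4, length 5+4−1 = 8.

8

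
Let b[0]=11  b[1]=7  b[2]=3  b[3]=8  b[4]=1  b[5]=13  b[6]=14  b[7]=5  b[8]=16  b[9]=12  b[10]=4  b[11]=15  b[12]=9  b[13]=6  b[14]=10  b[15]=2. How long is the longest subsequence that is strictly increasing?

Let dp[i] be the length of the longest such subsequence ending at index i:
i:      0  1  2  3  4  5  6  7  8  9 10 11 12 13 14 15
b[i]:  11  7  3  8  1 13 14  5 16 12  4 15  9  6 10  2
dp:     1  1  1  2  1  3  4  2  5  3  2  5  3  3  4  2
Maximum dp value is 5.

5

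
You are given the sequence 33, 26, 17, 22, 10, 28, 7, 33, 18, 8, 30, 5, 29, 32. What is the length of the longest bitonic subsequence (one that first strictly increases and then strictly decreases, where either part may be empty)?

inc[i] = longest strictly increasing subsequence ending at i; dec[i] = longest strictly decreasing subsequence starting at i:
i:      1  2  3  4  5  6  7  8  9 10 11 12 13 14
a[i]:  33 26 17 22 10 28  7 33 18  8 30  5 29 32
inc:    1  1  1  2  1  3  1  4  2  2  4  1  4  5
dec:    6  5  4  4  3  4  2  4  3  2  2  1  1  1
Best peak at i=8 (value 33): inc=4, dec=4, length 4+4−1 = 7.

7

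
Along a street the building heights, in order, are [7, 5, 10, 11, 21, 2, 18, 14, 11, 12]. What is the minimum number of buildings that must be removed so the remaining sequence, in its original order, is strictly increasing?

Fewest deletions = n − (longest strictly increasing subsequence).
Patience tails:
7 → extends → [7]
5 → replaces 7 → [5]
10 → extends → [5, 10]
11 → extends → [5, 10, 11]
21 → extends → [5, 10, 11, 21]
2 → replaces 5 → [2, 10, 11, 21]
18 → replaces 21 → [2, 10, 11, 18]
14 → replaces 18 → [2, 10, 11, 14]
11 → already a tail → [2, 10, 11, 14]
12 → replaces 14 → [2, 10, 11, 12]
Longest strictly increasing subsequence has length 4, so deletions = 10 − 4 = 6.

6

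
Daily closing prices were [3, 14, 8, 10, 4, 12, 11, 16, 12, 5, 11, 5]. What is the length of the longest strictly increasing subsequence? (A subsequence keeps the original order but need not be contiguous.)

Let dp[i] be the length of the longest such subsequence ending at index i:
i:      1  2  3  4  5  6  7  8  9 10 11 12
a[i]:   3 14  8 10  4 12 11 16 12  5 11  5
dp:     1  2  2  3  2  4  4  5  5  3  4  3
Maximum dp value is 5.

5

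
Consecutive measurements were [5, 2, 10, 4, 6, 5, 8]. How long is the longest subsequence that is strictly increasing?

4

Track the smallest tail for each achievable length (strict):
5 → extends → [5]
2 → replaces 5 → [2]
10 → extends → [2, 10]
4 → replaces 10 → [2, 4]
6 → extends → [2, 4, 6]
5 → replaces 6 → [2, 4, 5]
8 → extends → [2, 4, 5, 8]
Four tails, so the longest strictly increasing subsequence has length 4 (e.g. 2, 4, 6, 8).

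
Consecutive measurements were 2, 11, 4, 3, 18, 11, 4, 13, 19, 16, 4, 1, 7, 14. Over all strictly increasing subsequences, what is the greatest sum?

Let S[i] be the best sum of a strictly increasing subsequence ending at i:
i:      1  2  3  4  5  6  7  8  9 10 11 12 13 14
a[i]:   2 11  4  3 18 11  4 13 19 16  4  1  7 14
S:      2 13  6  5 31 17  9 30 50 46  9  1 16 44
Maximum is 50 (e.g. 2 + 11 + 18 + 19).

50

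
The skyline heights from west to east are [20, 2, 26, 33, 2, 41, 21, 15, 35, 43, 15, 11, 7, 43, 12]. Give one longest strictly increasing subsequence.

20, 26, 33, 41, 43

Patience tails give the LIS length; then backtrack through the dp parents:
20 → extends → [20]
2 → replaces 20 → [2]
26 → extends → [2, 26]
33 → extends → [2, 26, 33]
2 → already a tail → [2, 26, 33]
41 → extends → [2, 26, 33, 41]
21 → replaces 26 → [2, 21, 33, 41]
15 → replaces 21 → [2, 15, 33, 41]
35 → replaces 41 → [2, 15, 33, 35]
43 → extends → [2, 15, 33, 35, 43]
15 → already a tail → [2, 15, 33, 35, 43]
11 → replaces 15 → [2, 11, 33, 35, 43]
7 → replaces 11 → [2, 7, 33, 35, 43]
43 → already a tail → [2, 7, 33, 35, 43]
12 → replaces 33 → [2, 7, 12, 35, 43]
Length 5; one witness is 20, 26, 33, 41, 43.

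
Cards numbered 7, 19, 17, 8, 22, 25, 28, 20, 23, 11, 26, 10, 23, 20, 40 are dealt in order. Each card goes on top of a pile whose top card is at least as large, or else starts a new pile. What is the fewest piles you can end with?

Place each on the leftmost legal pile:
7 → new pile 1 (tops now [7])
19 → new pile 2 (tops now [7, 19])
17 → pile 2 (tops now [7, 17])
8 → pile 2 (tops now [7, 8])
22 → new pile 3 (tops now [7, 8, 22])
25 → new pile 4 (tops now [7, 8, 22, 25])
28 → new pile 5 (tops now [7, 8, 22, 25, 28])
20 → pile 3 (tops now [7, 8, 20, 25, 28])
23 → pile 4 (tops now [7, 8, 20, 23, 28])
11 → pile 3 (tops now [7, 8, 11, 23, 28])
26 → pile 5 (tops now [7, 8, 11, 23, 26])
10 → pile 3 (tops now [7, 8, 10, 23, 26])
23 → pile 4 (tops now [7, 8, 10, 23, 26])
20 → pile 4 (tops now [7, 8, 10, 20, 26])
40 → new pile 6 (tops now [7, 8, 10, 20, 26, 40])
Six piles.

6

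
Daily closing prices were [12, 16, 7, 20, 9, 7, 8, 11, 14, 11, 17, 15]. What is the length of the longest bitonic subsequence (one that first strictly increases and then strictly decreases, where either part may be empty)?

inc[i] = longest strictly increasing subsequence ending at i; dec[i] = longest strictly decreasing subsequence starting at i:
i:      1  2  3  4  5  6  7  8  9 10 11 12
a[i]:  12 16  7 20  9  7  8 11 14 11 17 15
inc:    1  2  1  3  2  1  2  3  4  3  5  5
dec:    3  3  1  3  2  1  1  1  2  1  2  1
Best peak at i=11 (value 17): inc=5, dec=2, length 5+2−1 = 6.

6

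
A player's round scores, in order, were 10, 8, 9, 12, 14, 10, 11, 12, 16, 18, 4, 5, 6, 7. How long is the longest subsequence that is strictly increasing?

Let dp[i] be the length of the longest such subsequence ending at index i:
i:      1  2  3  4  5  6  7  8  9 10 11 12 13 14
a[i]:  10  8  9 12 14 10 11 12 16 18  4  5  6  7
dp:     1  1  2  3  4  3  4  5  6  7  1  2  3  4
Maximum dp value is 7.

7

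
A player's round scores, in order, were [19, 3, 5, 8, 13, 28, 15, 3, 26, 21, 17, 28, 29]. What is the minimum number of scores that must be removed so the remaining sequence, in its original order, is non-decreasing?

5

Fewest deletions = n − (longest non-decreasing subsequence).
i:      1  2  3  4  5  6  7  8  9 10 11 12 13
a[i]:  19  3  5  8 13 28 15  3 26 21 17 28 29
dp:     1  1  2  3  4  5  5  2  6  6  6  7  8
max dp = 8, so deletions = 13 − 8 = 5.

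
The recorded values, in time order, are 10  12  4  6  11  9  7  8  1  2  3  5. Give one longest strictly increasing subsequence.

4, 6, 7, 8

Patience tails give the LIS length; then backtrack through the dp parents:
10 → extends → [10]
12 → extends → [10, 12]
4 → replaces 10 → [4, 12]
6 → replaces 12 → [4, 6]
11 → extends → [4, 6, 11]
9 → replaces 11 → [4, 6, 9]
7 → replaces 9 → [4, 6, 7]
8 → extends → [4, 6, 7, 8]
1 → replaces 4 → [1, 6, 7, 8]
2 → replaces 6 → [1, 2, 7, 8]
3 → replaces 7 → [1, 2, 3, 8]
5 → replaces 8 → [1, 2, 3, 5]
Length 4; one witness is 4, 6, 7, 8.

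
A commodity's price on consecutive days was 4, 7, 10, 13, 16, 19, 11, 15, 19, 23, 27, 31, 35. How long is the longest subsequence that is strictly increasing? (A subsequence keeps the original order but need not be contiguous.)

10

Track the smallest tail for each achievable length (strict):
4 → extends → [4]
7 → extends → [4, 7]
10 → extends → [4, 7, 10]
13 → extends → [4, 7, 10, 13]
16 → extends → [4, 7, 10, 13, 16]
19 → extends → [4, 7, 10, 13, 16, 19]
11 → replaces 13 → [4, 7, 10, 11, 16, 19]
15 → replaces 16 → [4, 7, 10, 11, 15, 19]
19 → already a tail → [4, 7, 10, 11, 15, 19]
23 → extends → [4, 7, 10, 11, 15, 19, 23]
27 → extends → [4, 7, 10, 11, 15, 19, 23, 27]
31 → extends → [4, 7, 10, 11, 15, 19, 23, 27, 31]
35 → extends → [4, 7, 10, 11, 15, 19, 23, 27, 31, 35]
Ten tails, so the longest strictly increasing subsequence has length 10 (e.g. 4, 7, 10, 13, 16, 19, 23, 27, 31, 35).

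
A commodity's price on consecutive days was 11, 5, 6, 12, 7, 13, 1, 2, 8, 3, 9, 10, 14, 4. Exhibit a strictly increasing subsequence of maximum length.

Patience tails give the LIS length; then backtrack through the dp parents:
11 → extends → [11]
5 → replaces 11 → [5]
6 → extends → [5, 6]
12 → extends → [5, 6, 12]
7 → replaces 12 → [5, 6, 7]
13 → extends → [5, 6, 7, 13]
1 → replaces 5 → [1, 6, 7, 13]
2 → replaces 6 → [1, 2, 7, 13]
8 → replaces 13 → [1, 2, 7, 8]
3 → replaces 7 → [1, 2, 3, 8]
9 → extends → [1, 2, 3, 8, 9]
10 → extends → [1, 2, 3, 8, 9, 10]
14 → extends → [1, 2, 3, 8, 9, 10, 14]
4 → replaces 8 → [1, 2, 3, 4, 9, 10, 14]
Length 7; one witness is 5, 6, 7, 8, 9, 10, 14.

5, 6, 7, 8, 9, 10, 14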